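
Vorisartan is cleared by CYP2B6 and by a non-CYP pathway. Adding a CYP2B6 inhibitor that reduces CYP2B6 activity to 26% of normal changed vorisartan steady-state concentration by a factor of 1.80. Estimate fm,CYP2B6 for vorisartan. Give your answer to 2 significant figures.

CL'/CL = 1 / 1.80 = 0.5556
0.26·fm + (1 − fm) = 0.5556
fm = (0.5556 − 1) / (0.26 − 1) = 0.60

0.60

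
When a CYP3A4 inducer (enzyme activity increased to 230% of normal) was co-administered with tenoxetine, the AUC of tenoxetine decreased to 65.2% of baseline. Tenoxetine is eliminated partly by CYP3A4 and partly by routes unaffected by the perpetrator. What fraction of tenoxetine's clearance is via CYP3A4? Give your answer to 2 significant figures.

CL'/CL = 1 / 0.652 = 1.534
2.3·fm + (1 − fm) = 1.534
fm = (1.534 − 1) / (2.3 − 1) = 0.41

0.41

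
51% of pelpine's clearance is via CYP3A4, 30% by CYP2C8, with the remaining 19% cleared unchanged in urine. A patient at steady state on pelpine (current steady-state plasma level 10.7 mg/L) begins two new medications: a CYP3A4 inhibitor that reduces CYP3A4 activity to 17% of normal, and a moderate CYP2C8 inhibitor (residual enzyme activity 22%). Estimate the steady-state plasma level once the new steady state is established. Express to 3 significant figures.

31.2 mg/L

CYP3A4: 0.51 × 0.17 = 0.0867
CYP2C8: 0.3 × 0.22 = 0.066
Other: 0.19 (unchanged)
CL_new/CL_old = 0.0867 + 0.066 + 0.19 = 0.3427.
New steady-state plasma level = 10.7 / 0.3427 = 31.2 mg/L (concentration scales inversely with clearance).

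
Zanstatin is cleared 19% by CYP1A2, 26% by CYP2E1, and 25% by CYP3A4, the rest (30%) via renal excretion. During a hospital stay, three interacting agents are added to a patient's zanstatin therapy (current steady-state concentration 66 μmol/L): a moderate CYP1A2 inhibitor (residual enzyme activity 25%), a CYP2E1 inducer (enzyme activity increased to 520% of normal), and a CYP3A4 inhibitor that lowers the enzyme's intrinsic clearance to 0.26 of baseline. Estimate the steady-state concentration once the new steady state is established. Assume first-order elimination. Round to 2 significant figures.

37 μmol/L

CYP1A2: 0.19 × 0.25 = 0.0475
CYP2E1: 0.26 × 5.2 = 1.352
CYP3A4: 0.25 × 0.26 = 0.065
Other: 0.3 (unchanged)
New clearance relative to baseline: 0.0475 + 1.352 + 0.065 + 0.3 = 1.7645.
Steady-state concentration ∝ 1/CL: new value = 66 / 1.7645 = 37 μmol/L.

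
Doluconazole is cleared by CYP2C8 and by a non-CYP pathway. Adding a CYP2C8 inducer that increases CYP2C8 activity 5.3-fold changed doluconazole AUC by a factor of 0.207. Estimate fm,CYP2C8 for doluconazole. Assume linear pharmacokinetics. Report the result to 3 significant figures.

CL'/CL = 1 / 0.207 = 4.831
5.3·fm + (1 − fm) = 4.831
fm = (4.831 − 1) / (5.3 − 1) = 0.891

0.891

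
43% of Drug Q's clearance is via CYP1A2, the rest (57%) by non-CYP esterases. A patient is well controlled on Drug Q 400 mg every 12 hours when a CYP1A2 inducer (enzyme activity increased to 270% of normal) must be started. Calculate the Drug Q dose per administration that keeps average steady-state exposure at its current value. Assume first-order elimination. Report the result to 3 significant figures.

692 mg

The CYP1A2 pathway (43% of clearance) increases to 2.7× activity: 0.43 × 2.7 = 1.161.
Non-CYP routes (57%) are unchanged.
CL_new/CL_old = 1.161 + 0.57 = 1.731.
Css,avg = (dose rate)/CL, so holding Css fixed requires dose ∝ CL: 400 × 1.731 = 692 mg.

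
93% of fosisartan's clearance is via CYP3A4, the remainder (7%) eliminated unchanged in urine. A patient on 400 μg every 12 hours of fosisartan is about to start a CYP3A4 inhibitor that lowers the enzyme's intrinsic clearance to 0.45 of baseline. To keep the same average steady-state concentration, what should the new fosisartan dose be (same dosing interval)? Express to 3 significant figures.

CYP3A4: 0.93 × 0.45 = 0.4185
Other: 0.07 (unchanged)
Relative clearance = 0.4185 + 0.07 = 0.4885.
To maintain the same steady-state level, dose must scale with clearance: new dose = 400 × 0.4885 = 195 μg.

195 μg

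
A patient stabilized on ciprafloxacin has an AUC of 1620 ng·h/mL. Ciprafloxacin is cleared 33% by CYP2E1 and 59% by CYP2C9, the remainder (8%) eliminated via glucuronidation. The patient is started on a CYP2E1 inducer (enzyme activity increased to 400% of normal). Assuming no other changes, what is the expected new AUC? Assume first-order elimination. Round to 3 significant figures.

The CYP2E1 pathway (33% of clearance) increases to 4× activity: 0.33 × 4 = 1.32.
CYP2C9 (59%) and the residual 8% are unaffected.
CL_new/CL_old = 1.32 + 0.59 + 0.08 = 1.99.
With dosing unchanged, AUC scales as 1/CL: 1620 / 1.99 = 814 ng·h/mL.

814 ng·h/mL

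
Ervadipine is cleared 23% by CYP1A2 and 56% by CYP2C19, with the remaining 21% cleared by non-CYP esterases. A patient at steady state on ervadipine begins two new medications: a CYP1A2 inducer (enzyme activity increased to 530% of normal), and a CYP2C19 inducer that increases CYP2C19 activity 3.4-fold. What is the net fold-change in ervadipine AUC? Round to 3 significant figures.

0.300

CYP1A2: 0.23 × 5.3 = 1.219
CYP2C19: 0.56 × 3.4 = 1.904
Other: 0.21 (unchanged)
Relative clearance = 1.219 + 1.904 + 0.21 = 3.333.
Net AUC ratio = 1 / 3.333 = 0.300.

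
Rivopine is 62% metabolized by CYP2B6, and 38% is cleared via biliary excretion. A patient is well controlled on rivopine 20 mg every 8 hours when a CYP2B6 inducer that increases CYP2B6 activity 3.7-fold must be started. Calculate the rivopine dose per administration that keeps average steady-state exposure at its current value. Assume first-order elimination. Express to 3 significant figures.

The CYP2B6 pathway (62% of clearance) rises to 3.7× activity: 0.62 × 3.7 = 2.294.
The remaining 38% of clearance is unaffected.
Relative clearance = 2.294 + 0.38 = 2.674.
Css,avg = (dose rate)/CL, so holding Css fixed requires dose ∝ CL: 20 × 2.674 = 53.5 mg.

53.5 mg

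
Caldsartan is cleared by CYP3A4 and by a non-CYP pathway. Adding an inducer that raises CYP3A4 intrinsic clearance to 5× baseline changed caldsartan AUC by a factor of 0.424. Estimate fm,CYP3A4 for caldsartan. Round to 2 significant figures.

0.34

Let x = fm,CYP3A4. Because AUC ∝ 1/CL, relative clearance rose to 1/0.424 = 2.358.
Setting x·5 + (1 − x) = 2.358 and solving: x = (2.358 − 1)/(5 − 1) = 0.34.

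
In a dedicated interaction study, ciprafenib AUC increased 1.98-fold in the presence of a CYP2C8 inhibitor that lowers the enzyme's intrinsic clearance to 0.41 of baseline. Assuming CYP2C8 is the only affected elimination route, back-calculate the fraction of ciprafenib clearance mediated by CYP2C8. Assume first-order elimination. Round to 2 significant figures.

0.84

Let x = fm,CYP2C8. Because AUC ∝ 1/CL, relative clearance fell to 1/1.98 = 0.5051.
Only the CYP2C8 route changed, so 0.5051 = x·0.41 + (1 − x), giving x = 0.84.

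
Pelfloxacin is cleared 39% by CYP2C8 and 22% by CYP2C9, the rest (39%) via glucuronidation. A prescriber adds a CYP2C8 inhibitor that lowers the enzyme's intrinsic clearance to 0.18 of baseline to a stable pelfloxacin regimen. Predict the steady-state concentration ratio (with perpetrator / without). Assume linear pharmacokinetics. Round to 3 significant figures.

1.47

The CYP2C8 pathway (39% of clearance) drops to 0.18× activity: 0.39 × 0.18 = 0.0702.
CYP2C9 (22%) and the residual 39% are unaffected.
New clearance relative to baseline: 0.0702 + 0.22 + 0.39 = 0.6802.
Steady-state concentration is inversely proportional to clearance, so the fold-change is 1 / 0.6802 = 1.47.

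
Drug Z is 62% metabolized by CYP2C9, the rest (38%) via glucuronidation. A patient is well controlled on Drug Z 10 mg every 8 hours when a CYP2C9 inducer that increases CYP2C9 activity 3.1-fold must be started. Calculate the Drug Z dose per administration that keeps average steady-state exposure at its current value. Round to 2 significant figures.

23 mg

The CYP2C9 pathway (62% of clearance) is boosted to 3.1× activity: 0.62 × 3.1 = 1.922.
Non-CYP routes (38%) are unchanged.
CL_new/CL_old = 1.922 + 0.38 = 2.302.
Exposure is unchanged when dose changes in proportion to clearance. New dose = 10 mg × 2.302 = 23 mg.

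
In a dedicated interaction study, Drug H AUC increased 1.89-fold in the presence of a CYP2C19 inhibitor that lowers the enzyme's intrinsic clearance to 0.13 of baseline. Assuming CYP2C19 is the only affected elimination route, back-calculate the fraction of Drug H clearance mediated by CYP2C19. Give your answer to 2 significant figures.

0.54

Let x = fm,CYP2C19. Because AUC ∝ 1/CL, relative clearance fell to 1/1.89 = 0.5291.
Only the CYP2C19 route changed, so 0.5291 = x·0.13 + (1 − x), giving x = 0.54.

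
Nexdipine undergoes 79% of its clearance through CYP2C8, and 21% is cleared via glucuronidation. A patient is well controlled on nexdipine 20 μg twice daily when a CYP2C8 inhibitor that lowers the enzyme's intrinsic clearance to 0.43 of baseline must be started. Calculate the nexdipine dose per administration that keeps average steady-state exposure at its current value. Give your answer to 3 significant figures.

The CYP2C8 pathway (79% of clearance) falls to 0.43× activity: 0.79 × 0.43 = 0.3397.
Non-CYP routes (21%) are unchanged.
New clearance relative to baseline: 0.3397 + 0.21 = 0.5497.
Exposure is unchanged when dose changes in proportion to clearance. New dose = 20 μg × 0.5497 = 11.0 μg.

11.0 μg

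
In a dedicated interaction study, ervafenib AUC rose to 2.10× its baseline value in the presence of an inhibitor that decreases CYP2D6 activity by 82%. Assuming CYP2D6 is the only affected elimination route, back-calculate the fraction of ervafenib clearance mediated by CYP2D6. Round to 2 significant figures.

0.64

Let fm be the CYP2D6 fraction. New clearance relative to baseline = fm × 0.18 + (1 − fm).
AUC ratio = 1 / (new CL fraction), so new CL fraction = 1 / 2.10 = 0.4762.
fm × 0.18 + 1 − fm = 0.4762  ⇒  fm × (0.18 − 1) = −0.5238  ⇒  fm = 0.64.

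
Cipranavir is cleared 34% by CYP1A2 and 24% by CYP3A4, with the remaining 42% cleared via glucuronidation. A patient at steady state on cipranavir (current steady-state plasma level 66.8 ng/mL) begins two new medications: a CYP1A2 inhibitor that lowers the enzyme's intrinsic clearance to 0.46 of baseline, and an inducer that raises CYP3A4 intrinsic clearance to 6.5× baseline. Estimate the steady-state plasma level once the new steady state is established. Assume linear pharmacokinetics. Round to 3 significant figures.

CYP1A2: 0.34 × 0.46 = 0.1564
CYP3A4: 0.24 × 6.5 = 1.56
Other: 0.42 (unchanged)
CL_new/CL_old = 0.1564 + 1.56 + 0.42 = 2.1364.
New steady-state plasma level = 66.8 / 2.1364 = 31.3 ng/mL (concentration scales inversely with clearance).

31.3 ng/mL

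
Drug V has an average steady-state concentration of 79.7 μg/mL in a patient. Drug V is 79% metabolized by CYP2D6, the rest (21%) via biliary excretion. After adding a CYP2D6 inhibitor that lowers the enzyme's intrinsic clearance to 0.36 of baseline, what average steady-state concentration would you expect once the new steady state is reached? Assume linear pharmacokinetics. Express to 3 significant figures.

161 μg/mL

CYP2D6: 0.79 × 0.36 = 0.2844
Other: 0.21 (unchanged)
Relative clearance = 0.2844 + 0.21 = 0.4944.
With dosing unchanged, average steady-state concentration scales as 1/CL: 79.7 / 0.4944 = 161 μg/mL.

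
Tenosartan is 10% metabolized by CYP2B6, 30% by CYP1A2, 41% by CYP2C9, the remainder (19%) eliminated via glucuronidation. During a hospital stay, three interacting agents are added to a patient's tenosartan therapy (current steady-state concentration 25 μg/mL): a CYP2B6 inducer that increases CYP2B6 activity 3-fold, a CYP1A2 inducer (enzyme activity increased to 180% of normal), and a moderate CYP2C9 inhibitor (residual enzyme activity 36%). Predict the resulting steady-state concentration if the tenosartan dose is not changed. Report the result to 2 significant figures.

CYP2B6: 0.1 × 3 = 0.3
CYP1A2: 0.3 × 1.8 = 0.54
CYP2C9: 0.41 × 0.36 = 0.1476
Other: 0.19 (unchanged)
New clearance relative to baseline: 0.3 + 0.54 + 0.1476 + 0.19 = 1.1776.
Steady-state concentration ∝ 1/CL: new value = 25 / 1.1776 = 21 μg/mL.

21 μg/mL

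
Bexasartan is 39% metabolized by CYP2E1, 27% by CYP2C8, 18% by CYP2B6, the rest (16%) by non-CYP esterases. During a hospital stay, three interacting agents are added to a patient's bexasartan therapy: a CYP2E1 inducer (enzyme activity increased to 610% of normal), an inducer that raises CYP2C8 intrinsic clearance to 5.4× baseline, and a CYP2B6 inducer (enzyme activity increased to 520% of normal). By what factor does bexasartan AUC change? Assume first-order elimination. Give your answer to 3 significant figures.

0.203

The CYP2E1 pathway (39% of clearance) increases to 6.1× activity: 0.39 × 6.1 = 2.379.
The CYP2C8 pathway (27% of clearance) increases to 5.4× activity: 0.27 × 5.4 = 1.458.
The CYP2B6 pathway (18% of clearance) increases to 5.2× activity: 0.18 × 5.2 = 0.936.
Non-CYP routes (16%) are unchanged.
New clearance relative to baseline: 2.379 + 1.458 + 0.936 + 0.16 = 4.933.
Net AUC ratio = 1 / 4.933 = 0.203.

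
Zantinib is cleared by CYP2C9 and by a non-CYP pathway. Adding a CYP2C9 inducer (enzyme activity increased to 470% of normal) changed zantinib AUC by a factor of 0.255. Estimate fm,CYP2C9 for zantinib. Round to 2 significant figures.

0.79

CL'/CL = 1 / 0.255 = 3.922
4.7·fm + (1 − fm) = 3.922
fm = (3.922 − 1) / (4.7 − 1) = 0.79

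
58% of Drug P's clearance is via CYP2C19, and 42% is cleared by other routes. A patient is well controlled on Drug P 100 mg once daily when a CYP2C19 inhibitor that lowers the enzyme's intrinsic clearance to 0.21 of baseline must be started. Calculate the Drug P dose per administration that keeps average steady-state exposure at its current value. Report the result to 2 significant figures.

The CYP2C19 pathway (58% of clearance) falls to 0.21× activity: 0.58 × 0.21 = 0.1218.
The remaining 42% of clearance is unaffected.
CL_new/CL_old = 0.1218 + 0.42 = 0.5418.
Exposure is unchanged when dose changes in proportion to clearance. New dose = 100 mg × 0.5418 = 54 mg.

54 mg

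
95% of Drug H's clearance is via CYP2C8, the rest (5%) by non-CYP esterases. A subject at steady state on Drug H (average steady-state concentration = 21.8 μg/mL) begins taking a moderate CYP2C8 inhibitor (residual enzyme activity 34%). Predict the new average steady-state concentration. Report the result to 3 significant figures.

58.4 μg/mL

The CYP2C8 pathway (95% of clearance) drops to 0.34× activity: 0.95 × 0.34 = 0.323.
The remaining 5% of clearance is unaffected.
New clearance relative to baseline: 0.323 + 0.05 = 0.373.
New average steady-state concentration = baseline ÷ relative clearance = 21.8 / 0.373 = 58.4 μg/mL.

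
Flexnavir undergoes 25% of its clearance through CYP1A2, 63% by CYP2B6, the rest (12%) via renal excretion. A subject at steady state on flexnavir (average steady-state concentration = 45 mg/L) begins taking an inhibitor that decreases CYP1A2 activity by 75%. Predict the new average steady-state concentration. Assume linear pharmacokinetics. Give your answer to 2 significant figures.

The CYP1A2 pathway (25% of clearance) is reduced to 0.25× activity: 0.25 × 0.25 = 0.0625.
CYP2B6 (63%) and the residual 12% are unaffected.
CL_new/CL_old = 0.0625 + 0.63 + 0.12 = 0.8125.
New average steady-state concentration = baseline ÷ relative clearance = 45 / 0.8125 = 55 mg/L.

55 mg/L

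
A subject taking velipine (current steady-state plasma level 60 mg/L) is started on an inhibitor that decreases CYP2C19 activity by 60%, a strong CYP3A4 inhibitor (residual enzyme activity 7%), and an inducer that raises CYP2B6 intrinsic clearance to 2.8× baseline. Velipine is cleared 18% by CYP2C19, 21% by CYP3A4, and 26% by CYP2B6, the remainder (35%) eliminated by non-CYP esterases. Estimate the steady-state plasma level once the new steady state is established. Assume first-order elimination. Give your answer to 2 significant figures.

The CYP2C19 pathway (18% of clearance) drops to 0.4× activity: 0.18 × 0.4 = 0.072.
The CYP3A4 pathway (21% of clearance) drops to 0.07× activity: 0.21 × 0.07 = 0.0147.
The CYP2B6 pathway (26% of clearance) rises to 2.8× activity: 0.26 × 2.8 = 0.728.
Non-CYP routes (35%) are unchanged.
CL_new/CL_old = 0.072 + 0.0147 + 0.728 + 0.35 = 1.1647.
Dividing the baseline by the relative clearance: 60 / 1.1647 = 52 mg/L.

52 mg/L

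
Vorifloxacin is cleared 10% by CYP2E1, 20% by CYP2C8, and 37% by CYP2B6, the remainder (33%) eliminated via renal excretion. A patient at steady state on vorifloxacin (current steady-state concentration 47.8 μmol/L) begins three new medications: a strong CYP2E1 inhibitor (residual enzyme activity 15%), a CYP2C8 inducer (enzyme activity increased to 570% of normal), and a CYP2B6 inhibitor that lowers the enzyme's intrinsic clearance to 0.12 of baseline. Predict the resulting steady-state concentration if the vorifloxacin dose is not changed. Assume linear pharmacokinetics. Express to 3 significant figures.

The CYP2E1 pathway (10% of clearance) falls to 0.15× activity: 0.1 × 0.15 = 0.015.
The CYP2C8 pathway (20% of clearance) increases to 5.7× activity: 0.2 × 5.7 = 1.14.
The CYP2B6 pathway (37% of clearance) falls to 0.12× activity: 0.37 × 0.12 = 0.0444.
Non-CYP routes (33%) are unchanged.
New clearance relative to baseline: 0.015 + 1.14 + 0.0444 + 0.33 = 1.5294.
Steady-state concentration ∝ 1/CL: new value = 47.8 / 1.5294 = 31.3 μmol/L.

31.3 μmol/L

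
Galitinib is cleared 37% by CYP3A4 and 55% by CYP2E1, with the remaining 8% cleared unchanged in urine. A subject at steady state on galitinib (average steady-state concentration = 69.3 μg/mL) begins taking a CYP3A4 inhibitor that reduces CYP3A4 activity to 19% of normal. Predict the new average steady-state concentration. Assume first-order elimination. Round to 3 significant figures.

The CYP3A4 pathway (37% of clearance) drops to 0.19× activity: 0.37 × 0.19 = 0.0703.
CYP2E1 (55%) and the residual 8% are unaffected.
New clearance relative to baseline: 0.0703 + 0.55 + 0.08 = 0.7003.
New average steady-state concentration = baseline ÷ relative clearance = 69.3 / 0.7003 = 99.0 μg/mL.

99.0 μg/mL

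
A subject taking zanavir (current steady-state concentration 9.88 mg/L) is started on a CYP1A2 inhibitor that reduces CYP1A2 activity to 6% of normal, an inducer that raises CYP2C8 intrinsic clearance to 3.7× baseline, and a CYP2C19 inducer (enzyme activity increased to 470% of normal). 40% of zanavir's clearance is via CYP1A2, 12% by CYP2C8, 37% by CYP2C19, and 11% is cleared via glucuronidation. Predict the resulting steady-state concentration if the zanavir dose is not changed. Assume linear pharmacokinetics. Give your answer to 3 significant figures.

4.26 mg/L

The CYP1A2 pathway (40% of clearance) falls to 0.06× activity: 0.4 × 0.06 = 0.024.
The CYP2C8 pathway (12% of clearance) increases to 3.7× activity: 0.12 × 3.7 = 0.444.
The CYP2C19 pathway (37% of clearance) rises to 4.7× activity: 0.37 × 4.7 = 1.739.
The remaining 11% of clearance is unaffected.
Relative clearance = 0.024 + 0.444 + 1.739 + 0.11 = 2.317.
New steady-state concentration = 9.88 / 2.317 = 4.26 mg/L (concentration scales inversely with clearance).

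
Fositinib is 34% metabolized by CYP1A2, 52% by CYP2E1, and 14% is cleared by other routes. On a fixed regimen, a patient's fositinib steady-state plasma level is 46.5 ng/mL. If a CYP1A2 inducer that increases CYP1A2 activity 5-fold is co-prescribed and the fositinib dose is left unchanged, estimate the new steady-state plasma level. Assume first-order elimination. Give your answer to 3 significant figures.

The CYP1A2 pathway (34% of clearance) rises to 5× activity: 0.34 × 5 = 1.7.
CYP2E1 (52%) and the residual 14% are unaffected.
CL_new/CL_old = 1.7 + 0.52 + 0.14 = 2.36.
Steady-state plasma level ∝ 1/CL, so new value = 46.5 / 2.36 = 19.7 ng/mL.

19.7 ng/mL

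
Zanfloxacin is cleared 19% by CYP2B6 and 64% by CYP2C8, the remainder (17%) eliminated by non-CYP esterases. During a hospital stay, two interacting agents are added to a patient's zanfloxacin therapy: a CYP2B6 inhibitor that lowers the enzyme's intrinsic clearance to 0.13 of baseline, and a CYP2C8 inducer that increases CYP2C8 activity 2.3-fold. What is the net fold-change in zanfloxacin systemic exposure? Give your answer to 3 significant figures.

The CYP2B6 pathway (19% of clearance) drops to 0.13× activity: 0.19 × 0.13 = 0.0247.
The CYP2C8 pathway (64% of clearance) rises to 2.3× activity: 0.64 × 2.3 = 1.472.
Non-CYP routes (17%) are unchanged.
CL_new/CL_old = 0.0247 + 1.472 + 0.17 = 1.6667.
Because systemic exposure varies inversely with clearance, the combined effect is 1 / 1.6667 = 0.600.

0.600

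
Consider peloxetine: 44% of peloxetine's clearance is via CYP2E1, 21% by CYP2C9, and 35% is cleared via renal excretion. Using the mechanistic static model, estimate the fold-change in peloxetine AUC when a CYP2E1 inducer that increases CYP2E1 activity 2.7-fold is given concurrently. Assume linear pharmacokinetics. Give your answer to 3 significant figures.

CYP2E1: 0.44 × 2.7 = 1.188
CYP2C9: 0.21 (unchanged)
Other: 0.35 (unchanged)
Relative clearance = 1.188 + 0.21 + 0.35 = 1.748.
Since AUC ∝ 1/CL, the ratio is 1 / 1.748 = 0.572.

0.572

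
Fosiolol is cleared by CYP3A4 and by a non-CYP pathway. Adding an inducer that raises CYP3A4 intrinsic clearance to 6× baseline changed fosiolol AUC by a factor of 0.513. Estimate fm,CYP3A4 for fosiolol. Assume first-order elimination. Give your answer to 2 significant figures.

0.19

Write x for the fraction cleared via CYP3A4. The observed AUC change means clearance rose to 1/0.513 = 1.949 of baseline.
Setting x·6 + (1 − x) = 1.949 and solving: x = (1.949 − 1)/(6 − 1) = 0.19.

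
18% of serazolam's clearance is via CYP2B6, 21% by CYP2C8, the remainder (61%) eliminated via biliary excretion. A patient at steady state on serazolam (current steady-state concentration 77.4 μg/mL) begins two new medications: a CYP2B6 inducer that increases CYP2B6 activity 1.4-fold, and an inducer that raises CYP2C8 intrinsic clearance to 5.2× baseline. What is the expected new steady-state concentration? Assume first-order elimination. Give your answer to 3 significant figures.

39.6 μg/mL

The CYP2B6 pathway (18% of clearance) increases to 1.4× activity: 0.18 × 1.4 = 0.252.
The CYP2C8 pathway (21% of clearance) is boosted to 5.2× activity: 0.21 × 5.2 = 1.092.
The remaining 61% of clearance is unaffected.
CL_new/CL_old = 0.252 + 1.092 + 0.61 = 1.954.
Steady-state concentration ∝ 1/CL: new value = 77.4 / 1.954 = 39.6 μg/mL.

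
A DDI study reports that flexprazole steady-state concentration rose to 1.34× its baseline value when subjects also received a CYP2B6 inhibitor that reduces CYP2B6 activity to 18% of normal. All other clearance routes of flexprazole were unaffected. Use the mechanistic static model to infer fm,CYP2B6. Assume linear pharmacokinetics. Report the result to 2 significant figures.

0.31

CL'/CL = 1 / 1.34 = 0.7463
0.18·fm + (1 − fm) = 0.7463
fm = (0.7463 − 1) / (0.18 − 1) = 0.31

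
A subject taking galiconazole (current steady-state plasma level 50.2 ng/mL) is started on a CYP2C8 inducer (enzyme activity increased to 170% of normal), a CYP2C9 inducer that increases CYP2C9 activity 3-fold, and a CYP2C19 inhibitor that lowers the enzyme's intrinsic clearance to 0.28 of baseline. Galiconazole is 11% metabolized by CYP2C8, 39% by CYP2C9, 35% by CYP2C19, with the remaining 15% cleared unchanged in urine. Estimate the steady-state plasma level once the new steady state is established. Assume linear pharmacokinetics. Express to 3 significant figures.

The CYP2C8 pathway (11% of clearance) rises to 1.7× activity: 0.11 × 1.7 = 0.187.
The CYP2C9 pathway (39% of clearance) increases to 3× activity: 0.39 × 3 = 1.17.
The CYP2C19 pathway (35% of clearance) falls to 0.28× activity: 0.35 × 0.28 = 0.098.
The remaining 15% of clearance is unaffected.
CL_new/CL_old = 0.187 + 1.17 + 0.098 + 0.15 = 1.605.
Steady-state plasma level ∝ 1/CL: new value = 50.2 / 1.605 = 31.3 ng/mL.

31.3 ng/mL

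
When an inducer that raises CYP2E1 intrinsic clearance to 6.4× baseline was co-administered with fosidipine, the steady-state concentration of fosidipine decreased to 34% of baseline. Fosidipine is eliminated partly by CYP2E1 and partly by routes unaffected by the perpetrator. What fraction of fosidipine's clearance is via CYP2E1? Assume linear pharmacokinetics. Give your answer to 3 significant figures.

Let x = fm,CYP2E1. Because steady-state concentration ∝ 1/CL, relative clearance rose to 1/0.340 = 2.941.
Setting x·6.4 + (1 − x) = 2.941 and solving: x = (2.941 − 1)/(6.4 − 1) = 0.359.

0.359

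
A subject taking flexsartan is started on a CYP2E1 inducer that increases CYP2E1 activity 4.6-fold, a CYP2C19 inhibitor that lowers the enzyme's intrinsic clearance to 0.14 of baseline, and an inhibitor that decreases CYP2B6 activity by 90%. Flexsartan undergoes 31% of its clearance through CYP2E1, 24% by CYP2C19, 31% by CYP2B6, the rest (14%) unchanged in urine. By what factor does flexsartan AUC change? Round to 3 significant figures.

The CYP2E1 pathway (31% of clearance) rises to 4.6× activity: 0.31 × 4.6 = 1.426.
The CYP2C19 pathway (24% of clearance) drops to 0.14× activity: 0.24 × 0.14 = 0.0336.
The CYP2B6 pathway (31% of clearance) falls to 0.1× activity: 0.31 × 0.1 = 0.031.
The remaining 14% of clearance is unaffected.
Relative clearance = 1.426 + 0.0336 + 0.031 + 0.14 = 1.6306.
Because AUC varies inversely with clearance, the combined effect is 1 / 1.6306 = 0.613.

0.613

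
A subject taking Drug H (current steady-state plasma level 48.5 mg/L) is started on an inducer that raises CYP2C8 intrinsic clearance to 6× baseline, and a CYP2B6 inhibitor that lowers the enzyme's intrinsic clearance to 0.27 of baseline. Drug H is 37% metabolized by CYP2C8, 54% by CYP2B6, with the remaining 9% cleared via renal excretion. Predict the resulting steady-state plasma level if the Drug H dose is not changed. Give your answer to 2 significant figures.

20 mg/L

The CYP2C8 pathway (37% of clearance) is boosted to 6× activity: 0.37 × 6 = 2.22.
The CYP2B6 pathway (54% of clearance) drops to 0.27× activity: 0.54 × 0.27 = 0.1458.
The remaining 9% of clearance is unaffected.
New clearance relative to baseline: 2.22 + 0.1458 + 0.09 = 2.4558.
New steady-state plasma level = 48.5 / 2.4558 = 20 mg/L (concentration scales inversely with clearance).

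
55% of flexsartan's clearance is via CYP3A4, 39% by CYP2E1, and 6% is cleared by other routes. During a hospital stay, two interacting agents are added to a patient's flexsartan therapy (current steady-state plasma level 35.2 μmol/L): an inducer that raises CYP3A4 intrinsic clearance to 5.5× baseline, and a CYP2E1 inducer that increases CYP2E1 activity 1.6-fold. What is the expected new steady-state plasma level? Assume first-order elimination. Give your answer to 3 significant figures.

CYP3A4: 0.55 × 5.5 = 3.025
CYP2E1: 0.39 × 1.6 = 0.624
Other: 0.06 (unchanged)
CL_new/CL_old = 3.025 + 0.624 + 0.06 = 3.709.
Dividing the baseline by the relative clearance: 35.2 / 3.709 = 9.49 μmol/L.

9.49 μmol/L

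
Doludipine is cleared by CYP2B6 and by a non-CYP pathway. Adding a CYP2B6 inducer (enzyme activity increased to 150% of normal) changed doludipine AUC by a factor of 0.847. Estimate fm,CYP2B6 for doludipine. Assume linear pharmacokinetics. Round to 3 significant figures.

0.361

Call the CYP2B6 fraction fm. After the interaction, CL_new/CL_old = fm × 1.5 + (1 − fm).
AUC ratio = 1 / (new CL fraction), so new CL fraction = 1 / 0.847 = 1.181.
fm × 1.5 + 1 − fm = 1.181  ⇒  fm × (1.5 − 1) = 0.1806  ⇒  fm = 0.361.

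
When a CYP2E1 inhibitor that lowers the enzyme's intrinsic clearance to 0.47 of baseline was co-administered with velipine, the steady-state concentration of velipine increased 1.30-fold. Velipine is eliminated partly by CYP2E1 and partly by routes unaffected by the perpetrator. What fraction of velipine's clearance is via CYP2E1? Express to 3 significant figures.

CL'/CL = 1 / 1.30 = 0.7692
0.47·fm + (1 − fm) = 0.7692
fm = (0.7692 − 1) / (0.47 − 1) = 0.435

0.435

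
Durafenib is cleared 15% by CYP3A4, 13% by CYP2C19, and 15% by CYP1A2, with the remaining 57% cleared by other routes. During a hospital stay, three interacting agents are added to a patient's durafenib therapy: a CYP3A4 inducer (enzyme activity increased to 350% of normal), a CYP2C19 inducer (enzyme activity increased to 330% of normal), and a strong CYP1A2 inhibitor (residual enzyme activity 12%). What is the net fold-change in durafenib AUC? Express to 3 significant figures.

CYP3A4: 0.15 × 3.5 = 0.525
CYP2C19: 0.13 × 3.3 = 0.429
CYP1A2: 0.15 × 0.12 = 0.018
Other: 0.57 (unchanged)
CL_new/CL_old = 0.525 + 0.429 + 0.018 + 0.57 = 1.542.
Net AUC ratio = 1 / 1.542 = 0.649.

0.649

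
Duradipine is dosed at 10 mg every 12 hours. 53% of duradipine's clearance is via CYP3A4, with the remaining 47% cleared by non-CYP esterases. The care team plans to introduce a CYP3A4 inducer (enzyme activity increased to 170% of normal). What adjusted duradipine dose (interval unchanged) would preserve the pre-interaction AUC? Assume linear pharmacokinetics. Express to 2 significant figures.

14 mg

CYP3A4: 0.53 × 1.7 = 0.901
Other: 0.47 (unchanged)
Relative clearance = 0.901 + 0.47 = 1.371.
Exposure is unchanged when dose changes in proportion to clearance. New dose = 10 mg × 1.371 = 14 mg.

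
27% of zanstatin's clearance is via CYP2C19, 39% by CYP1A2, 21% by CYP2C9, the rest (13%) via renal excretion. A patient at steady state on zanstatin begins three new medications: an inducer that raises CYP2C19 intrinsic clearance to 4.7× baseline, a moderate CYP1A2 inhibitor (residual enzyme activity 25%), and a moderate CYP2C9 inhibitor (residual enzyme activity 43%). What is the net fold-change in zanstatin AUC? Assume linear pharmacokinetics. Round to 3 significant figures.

CYP2C19: 0.27 × 4.7 = 1.269
CYP1A2: 0.39 × 0.25 = 0.0975
CYP2C9: 0.21 × 0.43 = 0.0903
Other: 0.13 (unchanged)
New clearance relative to baseline: 1.269 + 0.0975 + 0.0903 + 0.13 = 1.5868.
Net AUC ratio = 1 / 1.5868 = 0.630.

0.630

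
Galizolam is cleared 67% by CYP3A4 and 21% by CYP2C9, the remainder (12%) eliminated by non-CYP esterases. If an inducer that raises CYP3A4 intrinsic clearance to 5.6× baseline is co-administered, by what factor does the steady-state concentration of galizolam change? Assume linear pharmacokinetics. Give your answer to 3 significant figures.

The CYP3A4 pathway (67% of clearance) increases to 5.6× activity: 0.67 × 5.6 = 3.752.
CYP2C9 (21%) and the residual 12% are unaffected.
CL_new/CL_old = 3.752 + 0.21 + 0.12 = 4.082.
Since steady-state concentration ∝ 1/CL, the ratio is 1 / 4.082 = 0.245.

0.245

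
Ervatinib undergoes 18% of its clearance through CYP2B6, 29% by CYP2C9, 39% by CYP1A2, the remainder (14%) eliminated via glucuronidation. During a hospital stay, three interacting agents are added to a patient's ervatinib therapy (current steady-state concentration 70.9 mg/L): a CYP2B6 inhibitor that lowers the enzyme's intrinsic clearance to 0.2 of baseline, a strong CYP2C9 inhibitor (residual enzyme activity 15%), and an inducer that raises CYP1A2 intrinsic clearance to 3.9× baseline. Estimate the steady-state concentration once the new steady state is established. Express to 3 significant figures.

40.7 mg/L

The CYP2B6 pathway (18% of clearance) falls to 0.2× activity: 0.18 × 0.2 = 0.036.
The CYP2C9 pathway (29% of clearance) falls to 0.15× activity: 0.29 × 0.15 = 0.0435.
The CYP1A2 pathway (39% of clearance) is boosted to 3.9× activity: 0.39 × 3.9 = 1.521.
Non-CYP routes (14%) are unchanged.
New clearance relative to baseline: 0.036 + 0.0435 + 1.521 + 0.14 = 1.7405.
New steady-state concentration = 70.9 / 1.7405 = 40.7 mg/L (concentration scales inversely with clearance).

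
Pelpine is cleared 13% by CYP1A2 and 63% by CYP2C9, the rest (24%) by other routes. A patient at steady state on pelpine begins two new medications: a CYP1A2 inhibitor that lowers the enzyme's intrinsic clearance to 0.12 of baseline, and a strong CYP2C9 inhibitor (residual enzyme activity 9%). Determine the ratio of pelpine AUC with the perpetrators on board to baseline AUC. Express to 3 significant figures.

3.20

The CYP1A2 pathway (13% of clearance) drops to 0.12× activity: 0.13 × 0.12 = 0.0156.
The CYP2C9 pathway (63% of clearance) falls to 0.09× activity: 0.63 × 0.09 = 0.0567.
The remaining 24% of clearance is unaffected.
CL_new/CL_old = 0.0156 + 0.0567 + 0.24 = 0.3123.
Because AUC varies inversely with clearance, the combined effect is 1 / 0.3123 = 3.20.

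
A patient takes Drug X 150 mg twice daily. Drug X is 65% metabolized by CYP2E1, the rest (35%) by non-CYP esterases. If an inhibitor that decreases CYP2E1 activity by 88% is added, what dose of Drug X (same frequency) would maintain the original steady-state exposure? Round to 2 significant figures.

The CYP2E1 pathway (65% of clearance) drops to 0.12× activity: 0.65 × 0.12 = 0.078.
Non-CYP routes (35%) are unchanged.
CL_new/CL_old = 0.078 + 0.35 = 0.428.
Exposure is unchanged when dose changes in proportion to clearance. New dose = 150 mg × 0.428 = 64 mg.

64 mg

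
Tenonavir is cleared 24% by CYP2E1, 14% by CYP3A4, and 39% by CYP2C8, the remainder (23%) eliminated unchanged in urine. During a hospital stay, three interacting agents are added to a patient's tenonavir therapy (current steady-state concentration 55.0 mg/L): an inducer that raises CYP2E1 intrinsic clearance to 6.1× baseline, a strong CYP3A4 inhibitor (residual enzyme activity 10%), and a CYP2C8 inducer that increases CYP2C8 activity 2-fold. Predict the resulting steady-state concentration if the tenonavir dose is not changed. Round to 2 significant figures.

22 mg/L

The CYP2E1 pathway (24% of clearance) rises to 6.1× activity: 0.24 × 6.1 = 1.464.
The CYP3A4 pathway (14% of clearance) drops to 0.1× activity: 0.14 × 0.1 = 0.014.
The CYP2C8 pathway (39% of clearance) is boosted to 2× activity: 0.39 × 2 = 0.78.
The remaining 23% of clearance is unaffected.
New clearance relative to baseline: 1.464 + 0.014 + 0.78 + 0.23 = 2.488.
New steady-state concentration = 55.0 / 2.488 = 22 mg/L (concentration scales inversely with clearance).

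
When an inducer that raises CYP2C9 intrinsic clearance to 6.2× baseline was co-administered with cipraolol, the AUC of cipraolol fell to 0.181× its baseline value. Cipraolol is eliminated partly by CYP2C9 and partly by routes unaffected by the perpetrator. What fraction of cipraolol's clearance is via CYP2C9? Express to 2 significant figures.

Let fm be the CYP2C9 fraction. New clearance relative to baseline = fm × 6.2 + (1 − fm).
AUC ratio = 1 / (new CL fraction), so new CL fraction = 1 / 0.181 = 5.525.
fm × 6.2 + 1 − fm = 5.525  ⇒  fm × (6.2 − 1) = 4.525  ⇒  fm = 0.87.

0.87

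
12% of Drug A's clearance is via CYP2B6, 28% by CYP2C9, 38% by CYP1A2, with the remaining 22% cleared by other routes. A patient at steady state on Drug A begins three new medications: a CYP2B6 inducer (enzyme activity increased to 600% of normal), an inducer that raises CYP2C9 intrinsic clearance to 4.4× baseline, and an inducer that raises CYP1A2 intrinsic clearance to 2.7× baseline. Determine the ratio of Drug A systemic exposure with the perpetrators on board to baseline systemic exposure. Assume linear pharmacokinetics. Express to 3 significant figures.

CYP2B6: 0.12 × 6 = 0.72
CYP2C9: 0.28 × 4.4 = 1.232
CYP1A2: 0.38 × 2.7 = 1.026
Other: 0.22 (unchanged)
New clearance relative to baseline: 0.72 + 1.232 + 1.026 + 0.22 = 3.198.
Systemic exposure ∝ 1/CL: fold-change = 1 / 3.198 = 0.313.

0.313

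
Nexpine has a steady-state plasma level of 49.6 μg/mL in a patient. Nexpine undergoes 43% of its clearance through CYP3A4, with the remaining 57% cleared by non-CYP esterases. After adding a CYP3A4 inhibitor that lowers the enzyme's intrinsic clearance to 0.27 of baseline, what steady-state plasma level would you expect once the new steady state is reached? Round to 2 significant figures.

72 μg/mL

The CYP3A4 pathway (43% of clearance) drops to 0.27× activity: 0.43 × 0.27 = 0.1161.
The remaining 57% of clearance is unaffected.
Relative clearance = 0.1161 + 0.57 = 0.6861.
With dosing unchanged, steady-state plasma level scales as 1/CL: 49.6 / 0.6861 = 72 μg/mL.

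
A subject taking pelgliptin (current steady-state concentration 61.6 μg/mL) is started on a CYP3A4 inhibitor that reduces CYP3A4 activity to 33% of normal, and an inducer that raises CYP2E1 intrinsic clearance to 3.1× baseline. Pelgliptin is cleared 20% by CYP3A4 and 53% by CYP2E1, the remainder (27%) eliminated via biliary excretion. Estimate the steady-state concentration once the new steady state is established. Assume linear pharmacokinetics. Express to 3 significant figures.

31.1 μg/mL

The CYP3A4 pathway (20% of clearance) drops to 0.33× activity: 0.2 × 0.33 = 0.066.
The CYP2E1 pathway (53% of clearance) is boosted to 3.1× activity: 0.53 × 3.1 = 1.643.
Non-CYP routes (27%) are unchanged.
CL_new/CL_old = 0.066 + 1.643 + 0.27 = 1.979.
Steady-state concentration ∝ 1/CL: new value = 61.6 / 1.979 = 31.1 μg/mL.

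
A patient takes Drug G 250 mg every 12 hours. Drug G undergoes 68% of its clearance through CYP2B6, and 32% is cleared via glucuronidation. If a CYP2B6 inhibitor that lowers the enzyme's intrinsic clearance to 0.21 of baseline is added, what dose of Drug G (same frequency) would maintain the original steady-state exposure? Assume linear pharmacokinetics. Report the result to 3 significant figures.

116 mg

CYP2B6: 0.68 × 0.21 = 0.1428
Other: 0.32 (unchanged)
New clearance relative to baseline: 0.1428 + 0.32 = 0.4628.
Exposure is unchanged when dose changes in proportion to clearance. New dose = 250 mg × 0.4628 = 116 mg.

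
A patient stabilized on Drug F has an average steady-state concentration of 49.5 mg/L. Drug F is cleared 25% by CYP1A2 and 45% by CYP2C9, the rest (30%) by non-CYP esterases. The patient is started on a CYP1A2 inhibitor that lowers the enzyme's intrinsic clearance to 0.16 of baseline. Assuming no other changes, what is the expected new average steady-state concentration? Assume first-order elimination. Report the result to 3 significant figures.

The CYP1A2 pathway (25% of clearance) is reduced to 0.16× activity: 0.25 × 0.16 = 0.04.
CYP2C9 (45%) and the residual 30% are unaffected.
Relative clearance = 0.04 + 0.45 + 0.3 = 0.79.
With dosing unchanged, average steady-state concentration scales as 1/CL: 49.5 / 0.79 = 62.7 mg/L.

62.7 mg/L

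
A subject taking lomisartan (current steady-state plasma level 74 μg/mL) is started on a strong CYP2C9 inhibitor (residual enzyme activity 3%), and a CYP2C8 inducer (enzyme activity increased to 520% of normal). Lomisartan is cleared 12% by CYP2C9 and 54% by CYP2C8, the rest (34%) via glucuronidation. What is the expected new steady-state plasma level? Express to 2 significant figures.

The CYP2C9 pathway (12% of clearance) is reduced to 0.03× activity: 0.12 × 0.03 = 0.0036.
The CYP2C8 pathway (54% of clearance) is boosted to 5.2× activity: 0.54 × 5.2 = 2.808.
Non-CYP routes (34%) are unchanged.
New clearance relative to baseline: 0.0036 + 2.808 + 0.34 = 3.1516.
Steady-state plasma level ∝ 1/CL: new value = 74 / 3.1516 = 23 μg/mL.

23 μg/mL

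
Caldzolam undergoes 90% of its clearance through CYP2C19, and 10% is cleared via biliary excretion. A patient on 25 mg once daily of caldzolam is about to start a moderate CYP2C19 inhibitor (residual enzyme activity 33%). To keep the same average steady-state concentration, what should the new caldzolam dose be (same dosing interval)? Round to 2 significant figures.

The CYP2C19 pathway (90% of clearance) falls to 0.33× activity: 0.9 × 0.33 = 0.297.
The remaining 10% of clearance is unaffected.
New clearance relative to baseline: 0.297 + 0.1 = 0.397.
Css,avg = (dose rate)/CL, so holding Css fixed requires dose ∝ CL: 25 × 0.397 = 9.9 mg.

9.9 mg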